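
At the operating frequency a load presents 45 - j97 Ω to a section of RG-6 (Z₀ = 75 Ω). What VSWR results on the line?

Γ = (Z_L − Z_0)/(Z_L + Z_0) = (-30 − j97)/(120 − j97)
|Γ| = 102/154 = 0.658
VSWR = (1 + |Γ|)/(1 − |Γ|) = 1.66/0.342

VSWR ≈ 4.85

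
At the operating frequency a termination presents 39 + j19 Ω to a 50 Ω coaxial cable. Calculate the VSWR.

Γ = (Z_L − Z_0)/(Z_L + Z_0) = (-11 + j19)/(89 + j19)
|Γ| = 22/91 = 0.241
VSWR = (1 + |Γ|)/(1 − |Γ|) = 1.24/0.759

VSWR ≈ 1.64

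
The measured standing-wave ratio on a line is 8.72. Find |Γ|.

|Γ| = (S − 1)/(S + 1) = (8.72 − 1)/(8.72 + 1) = 7.72/9.72

|Γ| ≈ 0.794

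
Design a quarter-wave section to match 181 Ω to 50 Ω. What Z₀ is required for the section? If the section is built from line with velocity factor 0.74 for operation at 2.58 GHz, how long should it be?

Z_qwt = √(Z_0·R_L) = √(50 × 181) = √9050
λ = 0.74·c/f = 0.086 m, so l = λ/4 = 0.0215 m

Z_qwt ≈ 95.1 Ω; length ≈ 2.15 cm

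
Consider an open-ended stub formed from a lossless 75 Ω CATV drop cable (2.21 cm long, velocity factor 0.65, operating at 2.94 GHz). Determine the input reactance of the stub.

X_in ≈ 43.2 Ω (inductive)

λ = v/f = 0.65·c / 2.94 GHz = 0.0663 m
βl = 2π·l/λ = 2π × 0.333 = 120°
tan(βl) = -1.74
For an open-ended stub, Z_in = −jZ_0·cot(βl) = −jZ_0/tan(βl)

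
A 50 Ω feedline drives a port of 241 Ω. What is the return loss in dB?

Γ = (241 − 50)/(241 + 50) = 0.656
RL = −20·log₁₀|Γ| = −20·log₁₀(0.656)

RL ≈ 3.66 dB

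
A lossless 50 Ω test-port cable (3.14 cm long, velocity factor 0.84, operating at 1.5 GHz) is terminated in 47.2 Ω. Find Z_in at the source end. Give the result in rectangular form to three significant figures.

λ = v/f = 0.84·c / 1.5 GHz = 0.168 m
βl = 2π·l/λ = 2π × 0.187 = 67.3°
tan(βl) = tan(67.3°) = 2.39
Z_in = Z_0·(Z_L + jZ_0·tanβl)/(Z_0 + jZ_L·tanβl)
     = 50·(47.2 + j119)/(50 + j113)

Z_in ≈ 52 + j2.14 Ω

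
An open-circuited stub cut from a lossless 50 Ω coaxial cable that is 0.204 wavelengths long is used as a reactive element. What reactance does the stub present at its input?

X_in ≈ -14.9 Ω (capacitive)

βl = 2π × 0.204 = 73.4°
tan(βl) = 3.36
For an open-circuited stub, Z_in = −jZ_0·cot(βl) = −jZ_0/tan(βl)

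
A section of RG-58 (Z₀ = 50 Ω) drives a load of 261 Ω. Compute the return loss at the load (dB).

Γ = (261 − 50)/(261 + 50) = 0.678
RL = −20·log₁₀|Γ| = −20·log₁₀(0.678)

RL ≈ 3.37 dB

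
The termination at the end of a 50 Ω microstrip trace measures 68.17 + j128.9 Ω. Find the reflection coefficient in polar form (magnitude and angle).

Γ ≈ 0.744 ∠ 34.5°

Γ = (Z_L − Z_0)/(Z_L + Z_0) = (18.17 + j128.9)/(118.2 + j128.9)
|Γ| = 130/175 = 0.744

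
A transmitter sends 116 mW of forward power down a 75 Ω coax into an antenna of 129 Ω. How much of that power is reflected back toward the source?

P_reflected ≈ 8.13 mW

Γ = (129 − 75)/(129 + 75) = 0.265
|Γ|² = 0.0701
P_refl = |Γ|²·P_inc = 8.13 mW, P_del = (1 − |Γ|²)·P_inc = 108 mW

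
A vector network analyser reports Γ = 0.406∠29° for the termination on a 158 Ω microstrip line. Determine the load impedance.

Z_L = Z_0·(1 + Γ)/(1 − Γ) = 158·(1.36 + j0.197)/(0.645 − j0.197)

Z_L ≈ 290 + j137 Ω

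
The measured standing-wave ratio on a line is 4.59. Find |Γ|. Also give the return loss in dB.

|Γ| = (S − 1)/(S + 1) = (4.59 − 1)/(4.59 + 1) = 3.59/5.59
RL = −20·log₁₀|Γ| = −20·log₁₀(0.642)

|Γ| ≈ 0.642; return loss ≈ 3.85 dB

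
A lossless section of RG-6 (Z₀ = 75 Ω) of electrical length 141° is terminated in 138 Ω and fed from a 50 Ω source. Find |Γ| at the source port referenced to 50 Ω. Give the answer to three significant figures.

tan(βl) = -0.81
Z_in = Z_0·(Z_L + jZ_0·tanβl)/(Z_0 + jZ_L·tanβl) = 71 + j45 Ω
Γ_s = (Z_in − Z_s)/(Z_in + Z_s) = (21 + j45)/(121 + j45), |Γ_s| = 0.385

|Γ| ≈ 0.385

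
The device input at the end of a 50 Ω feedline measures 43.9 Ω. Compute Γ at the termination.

Γ = (Z_L − Z_0)/(Z_L + Z_0) = (43.9 − 50)/(43.9 + 50) = -6.1/93.9

Γ = -0.065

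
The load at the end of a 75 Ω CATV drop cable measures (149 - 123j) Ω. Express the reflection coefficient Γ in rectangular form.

Γ = (Z_L − Z_0)/(Z_L + Z_0) = (74 − j123)/(224 − j123)

Γ ≈ 0.485 − j0.283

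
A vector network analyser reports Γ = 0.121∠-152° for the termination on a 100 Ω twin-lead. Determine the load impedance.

Z_L ≈ 80.2 − j9.25 Ω

Z_L = Z_0·(1 + Γ)/(1 − Γ) = 100·(0.893 − j0.0568)/(1.11 + j0.0568)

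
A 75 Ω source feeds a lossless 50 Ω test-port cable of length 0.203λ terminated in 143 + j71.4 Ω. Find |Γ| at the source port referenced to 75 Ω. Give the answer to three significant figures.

|Γ| ≈ 0.663

βl = 2π × 0.203 = 73.1°
tan(βl) = 3.29
Z_in = Z_0·(Z_L + jZ_0·tanβl)/(Z_0 + jZ_L·tanβl) = 16.5 − j21.7 Ω
Γ_s = (Z_in − Z_s)/(Z_in + Z_s) = (-58.5 − j21.7)/(91.5 − j21.7), |Γ_s| = 0.663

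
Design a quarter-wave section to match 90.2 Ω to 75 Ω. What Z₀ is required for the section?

Z_qwt ≈ 82.2 Ω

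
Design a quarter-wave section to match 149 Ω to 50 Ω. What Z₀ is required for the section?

Z_qwt = √(Z_0·R_L) = √(50 × 149) = √7450

Z_qwt ≈ 86.3 Ω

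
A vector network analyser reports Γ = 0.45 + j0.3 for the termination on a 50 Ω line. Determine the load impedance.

Z_L = Z_0·(1 + Γ)/(1 − Γ) = 50·(1.45 + j0.3)/(0.55 − j0.3)

Z_L ≈ 90.1 + j76.4 Ω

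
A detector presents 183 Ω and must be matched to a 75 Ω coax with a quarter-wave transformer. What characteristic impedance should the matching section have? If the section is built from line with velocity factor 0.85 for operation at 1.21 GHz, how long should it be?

Z_qwt = √(Z_0·R_L) = √(75 × 183) = √13720
λ = 0.85·c/f = 0.211 m, so l = λ/4 = 0.0527 m

Z_qwt ≈ 117 Ω; length ≈ 5.27 cm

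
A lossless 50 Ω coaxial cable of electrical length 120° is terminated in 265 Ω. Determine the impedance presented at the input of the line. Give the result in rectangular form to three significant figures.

Z_in ≈ 12.4 + j27.5 Ω

tan(βl) = tan(120°) = -1.73
Z_in = Z_0·(Z_L + jZ_0·tanβl)/(Z_0 + jZ_L·tanβl)
     = 50·(265 − j86.6)/(50 − j459)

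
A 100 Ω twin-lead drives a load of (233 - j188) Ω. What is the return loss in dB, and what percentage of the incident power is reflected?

Γ = (133 − j188)/(333 − j188), |Γ| = 0.602
RL = −20·log₁₀(0.602) = 4.4 dB
P_refl/P_inc = |Γ|² = 0.363

RL ≈ 4.4 dB; 36.3% of incident power reflected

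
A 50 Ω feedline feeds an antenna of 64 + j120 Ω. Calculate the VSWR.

Γ = (Z_L − Z_0)/(Z_L + Z_0) = (14 + j120)/(114 + j120)
|Γ| = 121/166 = 0.73
VSWR = (1 + |Γ|)/(1 − |Γ|) = 1.73/0.27

VSWR ≈ 6.41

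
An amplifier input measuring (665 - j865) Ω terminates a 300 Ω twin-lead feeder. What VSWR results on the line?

VSWR ≈ 6.26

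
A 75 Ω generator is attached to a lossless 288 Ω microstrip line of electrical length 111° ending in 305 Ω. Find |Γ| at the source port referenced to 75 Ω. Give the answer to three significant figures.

|Γ| ≈ 0.573

tan(βl) = -2.61
Z_in = Z_0·(Z_L + jZ_0·tanβl)/(Z_0 + jZ_L·tanβl) = 276 + j10.6 Ω
Γ_s = (Z_in − Z_s)/(Z_in + Z_s) = (201 + j10.6)/(351 + j10.6), |Γ_s| = 0.573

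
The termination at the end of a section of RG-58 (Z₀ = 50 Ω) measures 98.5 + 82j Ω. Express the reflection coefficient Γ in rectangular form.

Γ ≈ 0.484 + j0.285

Γ = (Z_L − Z_0)/(Z_L + Z_0) = (48.5 + j82)/(148.5 + j82)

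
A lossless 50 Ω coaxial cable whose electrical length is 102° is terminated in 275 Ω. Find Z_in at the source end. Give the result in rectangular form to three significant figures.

Z_in ≈ 9.49 + j10.3 Ω

tan(βl) = tan(102°) = -4.7
Z_in = Z_0·(Z_L + jZ_0·tanβl)/(Z_0 + jZ_L·tanβl)
     = 50·(275 − j235)/(50 − j1290)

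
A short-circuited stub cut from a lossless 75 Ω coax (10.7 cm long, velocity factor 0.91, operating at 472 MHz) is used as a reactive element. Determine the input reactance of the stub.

X_in ≈ 173 Ω (inductive)

λ = v/f = 0.91·c / 472 MHz = 0.578 m
βl = 2π·l/λ = 2π × 0.185 = 66.6°
tan(βl) = 2.31
For a short-circuited stub, Z_in = jZ_0·tan(βl)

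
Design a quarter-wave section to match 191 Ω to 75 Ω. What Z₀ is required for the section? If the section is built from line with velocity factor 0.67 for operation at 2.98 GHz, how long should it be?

Z_qwt ≈ 120 Ω; length ≈ 1.69 cm

Z_qwt = √(Z_0·R_L) = √(75 × 191) = √14320
λ = 0.67·c/f = 0.0674 m, so l = λ/4 = 0.0169 m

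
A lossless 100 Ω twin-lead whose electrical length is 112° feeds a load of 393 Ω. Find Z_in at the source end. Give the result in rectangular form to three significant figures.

tan(βl) = tan(112°) = -2.48
Z_in = Z_0·(Z_L + jZ_0·tanβl)/(Z_0 + jZ_L·tanβl)
     = 100·(393 − j248)/(100 − j973)

Z_in ≈ 29.3 + j37.4 Ω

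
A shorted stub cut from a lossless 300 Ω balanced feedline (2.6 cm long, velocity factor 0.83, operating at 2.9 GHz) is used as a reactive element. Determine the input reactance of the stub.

λ = v/f = 0.83·c / 2.9 GHz = 0.0859 m
βl = 2π·l/λ = 2π × 0.303 = 109°
tan(βl) = -2.9
For a shorted stub, Z_in = jZ_0·tan(βl)

X_in ≈ -871 Ω (capacitive)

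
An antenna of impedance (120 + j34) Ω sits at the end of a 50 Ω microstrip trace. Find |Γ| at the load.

Γ = (Z_L − Z_0)/(Z_L + Z_0) = (70 + j34)/(170 + j34)
|Γ| = 77.8/173

|Γ| ≈ 0.449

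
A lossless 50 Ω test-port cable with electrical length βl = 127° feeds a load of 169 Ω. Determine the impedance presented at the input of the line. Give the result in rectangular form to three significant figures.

Z_in ≈ 22.1 + j32.8 Ω

tan(βl) = tan(127°) = -1.33
Z_in = Z_0·(Z_L + jZ_0·tanβl)/(Z_0 + jZ_L·tanβl)
     = 50·(169 − j66.4)/(50 − j224)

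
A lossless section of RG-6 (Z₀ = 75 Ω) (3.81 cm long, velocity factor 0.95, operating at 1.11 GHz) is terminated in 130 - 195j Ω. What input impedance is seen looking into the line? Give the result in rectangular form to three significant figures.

Z_in ≈ 14.2 − j28.2 Ω

λ = v/f = 0.95·c / 1.11 GHz = 0.257 m
βl = 2π·l/λ = 2π × 0.148 = 53.4°
tan(βl) = tan(53.4°) = 1.35
Z_in = Z_0·(Z_L + jZ_0·tanβl)/(Z_0 + jZ_L·tanβl)
     = 75·(130 − j93.9)/(338 + j175)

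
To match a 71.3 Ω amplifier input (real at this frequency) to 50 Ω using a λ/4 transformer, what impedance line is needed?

Z_qwt ≈ 59.7 Ω

Z_qwt = √(Z_0·R_L) = √(50 × 71.3) = √3565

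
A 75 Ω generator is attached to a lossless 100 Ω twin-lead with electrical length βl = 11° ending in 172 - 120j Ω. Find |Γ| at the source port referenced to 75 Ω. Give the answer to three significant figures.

tan(βl) = 0.194
Z_in = Z_0·(Z_L + jZ_0·tanβl)/(Z_0 + jZ_L·tanβl) = 109 − j111 Ω
Γ_s = (Z_in − Z_s)/(Z_in + Z_s) = (34.3 − j111)/(184 − j111), |Γ_s| = 0.541

|Γ| ≈ 0.541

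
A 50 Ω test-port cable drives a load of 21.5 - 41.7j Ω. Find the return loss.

Γ = (-28.5 − j41.7)/(71.5 − j41.7), |Γ| = 0.61
RL = −20·log₁₀|Γ| = −20·log₁₀(0.61)

RL ≈ 4.29 dB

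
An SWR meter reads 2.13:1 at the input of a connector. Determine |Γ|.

|Γ| ≈ 0.361

|Γ| = (S − 1)/(S + 1) = (2.13 − 1)/(2.13 + 1) = 1.13/3.13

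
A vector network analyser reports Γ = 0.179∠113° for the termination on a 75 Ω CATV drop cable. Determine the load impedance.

Z_L ≈ 61.9 + j21.1 Ω

Z_L = Z_0·(1 + Γ)/(1 − Γ) = 75·(0.93 + j0.165)/(1.07 − j0.165)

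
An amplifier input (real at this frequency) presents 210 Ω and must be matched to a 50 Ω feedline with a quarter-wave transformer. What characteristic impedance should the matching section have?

Z_qwt ≈ 102 Ω

Z_qwt = √(Z_0·R_L) = √(50 × 210) = √10500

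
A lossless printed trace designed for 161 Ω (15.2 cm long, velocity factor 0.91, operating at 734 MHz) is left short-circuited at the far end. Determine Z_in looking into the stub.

λ = v/f = 0.91·c / 734 MHz = 0.372 m
βl = 2π·l/λ = 2π × 0.409 = 147°
tan(βl) = -0.646
For a short-circuited stub, Z_in = jZ_0·tan(βl)

Z_in ≈ −j104 Ω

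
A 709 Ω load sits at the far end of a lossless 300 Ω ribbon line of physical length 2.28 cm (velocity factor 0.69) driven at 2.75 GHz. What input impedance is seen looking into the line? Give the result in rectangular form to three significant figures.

Z_in ≈ 139 + j83.2 Ω

λ = v/f = 0.69·c / 2.75 GHz = 0.0753 m
βl = 2π·l/λ = 2π × 0.303 = 109°
tan(βl) = tan(109°) = -2.9
Z_in = Z_0·(Z_L + jZ_0·tanβl)/(Z_0 + jZ_L·tanβl)
     = 300·(709 − j869)/(300 − j2050)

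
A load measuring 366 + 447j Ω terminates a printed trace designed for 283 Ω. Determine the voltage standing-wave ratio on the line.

Γ = (Z_L − Z_0)/(Z_L + Z_0) = (83 + j447)/(649 + j447)
|Γ| = 455/788 = 0.577
VSWR = (1 + |Γ|)/(1 − |Γ|) = 1.58/0.423

VSWR ≈ 3.73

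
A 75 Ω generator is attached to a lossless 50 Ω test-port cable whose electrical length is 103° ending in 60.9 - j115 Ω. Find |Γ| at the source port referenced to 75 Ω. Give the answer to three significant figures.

tan(βl) = -4.33
Z_in = Z_0·(Z_L + jZ_0·tanβl)/(Z_0 + jZ_L·tanβl) = 11.1 + j30.4 Ω
Γ_s = (Z_in − Z_s)/(Z_in + Z_s) = (-63.9 + j30.4)/(86.1 + j30.4), |Γ_s| = 0.775

|Γ| ≈ 0.775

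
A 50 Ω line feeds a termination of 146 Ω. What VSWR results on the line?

VSWR ≈ 2.92

Γ = (146 − 50)/(146 + 50) = 0.49
VSWR = (1 + 0.49)/(1 − 0.49)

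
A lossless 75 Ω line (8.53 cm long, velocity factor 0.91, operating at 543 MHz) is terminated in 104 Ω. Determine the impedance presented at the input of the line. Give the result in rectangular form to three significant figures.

Z_in ≈ 60.9 − j17.2 Ω

λ = v/f = 0.91·c / 543 MHz = 0.503 m
βl = 2π·l/λ = 2π × 0.17 = 61.1°
tan(βl) = tan(61.1°) = 1.81
Z_in = Z_0·(Z_L + jZ_0·tanβl)/(Z_0 + jZ_L·tanβl)
     = 75·(104 + j136)/(75 + j188)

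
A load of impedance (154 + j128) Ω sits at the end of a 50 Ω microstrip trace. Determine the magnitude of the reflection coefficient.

Γ = (Z_L − Z_0)/(Z_L + Z_0) = (104 + j128)/(204 + j128)
|Γ| = 165/241

|Γ| ≈ 0.685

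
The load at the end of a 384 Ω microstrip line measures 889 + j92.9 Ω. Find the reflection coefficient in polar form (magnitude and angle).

Γ = (Z_L − Z_0)/(Z_L + Z_0) = (505 + j92.9)/(1273 + j92.9)
|Γ| = 513/1280 = 0.402

Γ ≈ 0.402 ∠ 6.25°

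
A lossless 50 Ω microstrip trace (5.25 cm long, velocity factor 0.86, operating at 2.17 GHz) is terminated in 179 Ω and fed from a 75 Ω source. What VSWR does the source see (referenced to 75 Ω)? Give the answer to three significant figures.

λ = v/f = 0.86·c / 2.17 GHz = 0.119 m
βl = 2π·l/λ = 2π × 0.442 = 159°
tan(βl) = -0.385
Z_in = Z_0·(Z_L + jZ_0·tanβl)/(Z_0 + jZ_L·tanβl) = 71 + j78.5 Ω
Γ_s = (Z_in − Z_s)/(Z_in + Z_s) = (-4.03 + j78.5)/(146 + j78.5), |Γ_s| = 0.474
VSWR = (1 + |Γ_s|)/(1 − |Γ_s|)

VSWR ≈ 2.8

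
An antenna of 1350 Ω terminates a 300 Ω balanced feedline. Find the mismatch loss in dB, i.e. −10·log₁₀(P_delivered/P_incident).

Γ = (1350 − 300)/(1350 + 300) = 0.636
|Γ|² = 0.405, so P_del/P_inc = 1 − |Γ|² = 0.595
ML = −10·log₁₀(1 − |Γ|²)

mismatch loss ≈ 2.25 dB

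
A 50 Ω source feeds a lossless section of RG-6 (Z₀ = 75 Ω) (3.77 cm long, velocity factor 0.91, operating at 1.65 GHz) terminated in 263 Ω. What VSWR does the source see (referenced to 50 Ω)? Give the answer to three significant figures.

λ = v/f = 0.91·c / 1.65 GHz = 0.165 m
βl = 2π·l/λ = 2π × 0.228 = 82°
tan(βl) = 7.14
Z_in = Z_0·(Z_L + jZ_0·tanβl)/(Z_0 + jZ_L·tanβl) = 21.8 − j9.63 Ω
Γ_s = (Z_in − Z_s)/(Z_in + Z_s) = (-28.2 − j9.63)/(71.8 − j9.63), |Γ_s| = 0.412
VSWR = (1 + |Γ_s|)/(1 − |Γ_s|)

VSWR ≈ 2.4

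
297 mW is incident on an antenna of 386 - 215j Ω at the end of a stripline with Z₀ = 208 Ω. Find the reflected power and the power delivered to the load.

|Γ| = |(178 − j215)/(594 − j215)| = 0.442
|Γ|² = 0.195
P_refl = |Γ|²·P_inc = 58 mW, P_del = (1 − |Γ|²)·P_inc = 239 mW

P_reflected ≈ 58 mW; P_delivered ≈ 239 mW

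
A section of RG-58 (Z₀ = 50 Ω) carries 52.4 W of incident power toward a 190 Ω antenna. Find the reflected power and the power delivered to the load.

Γ = (190 − 50)/(190 + 50) = 0.583
|Γ|² = 0.34
P_refl = |Γ|²·P_inc = 17.8 W, P_del = (1 − |Γ|²)·P_inc = 34.6 W

P_reflected ≈ 17.8 W; P_delivered ≈ 34.6 W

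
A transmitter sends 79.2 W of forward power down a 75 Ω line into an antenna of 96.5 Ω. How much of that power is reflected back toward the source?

P_reflected ≈ 1.24 W

Γ = (96.5 − 75)/(96.5 + 75) = 0.125
|Γ|² = 0.0157
P_refl = |Γ|²·P_inc = 1.24 W, P_del = (1 − |Γ|²)·P_inc = 78 W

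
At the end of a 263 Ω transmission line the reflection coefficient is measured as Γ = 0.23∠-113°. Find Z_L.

Z_L ≈ 202 − j90.3 Ω

Z_L = Z_0·(1 + Γ)/(1 − Γ) = 263·(0.91 − j0.212)/(1.09 + j0.212)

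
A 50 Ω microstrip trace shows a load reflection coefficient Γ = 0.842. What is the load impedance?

Z_L = Z_0·(1 + Γ)/(1 − Γ) = 50·(1.84)/(0.158)

Z_L ≈ 583 Ω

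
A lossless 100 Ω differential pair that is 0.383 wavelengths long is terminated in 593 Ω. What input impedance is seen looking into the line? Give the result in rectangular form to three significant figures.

Z_in ≈ 36.2 + j104 Ω

βl = 2π × 0.383 = 138°
tan(βl) = tan(138°) = -0.904
Z_in = Z_0·(Z_L + jZ_0·tanβl)/(Z_0 + jZ_L·tanβl)
     = 100·(593 − j90.4)/(100 − j536)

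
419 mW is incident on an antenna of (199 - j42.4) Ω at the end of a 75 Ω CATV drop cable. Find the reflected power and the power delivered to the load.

|Γ| = |(124 − j42.4)/(274 − j42.4)| = 0.473
|Γ|² = 0.223
P_refl = |Γ|²·P_inc = 93.6 mW, P_del = (1 − |Γ|²)·P_inc = 325 mW

P_reflected ≈ 93.6 mW; P_delivered ≈ 325 mW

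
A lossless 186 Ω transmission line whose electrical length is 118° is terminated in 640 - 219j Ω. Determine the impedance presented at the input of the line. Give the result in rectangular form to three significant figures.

tan(βl) = tan(118°) = -1.88
Z_in = Z_0·(Z_L + jZ_0·tanβl)/(Z_0 + jZ_L·tanβl)
     = 186·(640 − j569)/(-226 − j1200)

Z_in ≈ 67 + j111 Ω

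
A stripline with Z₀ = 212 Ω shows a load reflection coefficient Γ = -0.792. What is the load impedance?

Z_L ≈ 24.6 Ω

Z_L = Z_0·(1 + Γ)/(1 − Γ) = 212·(0.208)/(1.79)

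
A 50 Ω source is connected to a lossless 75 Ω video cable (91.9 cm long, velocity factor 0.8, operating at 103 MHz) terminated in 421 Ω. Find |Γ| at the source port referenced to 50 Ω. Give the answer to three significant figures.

λ = v/f = 0.8·c / 103 MHz = 2.33 m
βl = 2π·l/λ = 2π × 0.394 = 142°
tan(βl) = -0.782
Z_in = Z_0·(Z_L + jZ_0·tanβl)/(Z_0 + jZ_L·tanβl) = 33.5 + j88.3 Ω
Γ_s = (Z_in − Z_s)/(Z_in + Z_s) = (-16.5 + j88.3)/(83.5 + j88.3), |Γ_s| = 0.739

|Γ| ≈ 0.739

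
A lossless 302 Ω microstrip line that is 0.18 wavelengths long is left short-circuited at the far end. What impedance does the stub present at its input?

Z_in ≈ +j642 Ω

βl = 2π × 0.18 = 64.8°
tan(βl) = 2.13
For a short-circuited stub, Z_in = jZ_0·tan(βl)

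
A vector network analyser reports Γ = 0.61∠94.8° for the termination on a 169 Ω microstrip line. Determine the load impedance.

Z_L ≈ 72 + j139 Ω

Z_L = Z_0·(1 + Γ)/(1 − Γ) = 169·(0.949 + j0.608)/(1.05 − j0.608)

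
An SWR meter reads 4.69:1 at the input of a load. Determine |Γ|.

|Γ| = (S − 1)/(S + 1) = (4.69 − 1)/(4.69 + 1) = 3.69/5.69

|Γ| ≈ 0.649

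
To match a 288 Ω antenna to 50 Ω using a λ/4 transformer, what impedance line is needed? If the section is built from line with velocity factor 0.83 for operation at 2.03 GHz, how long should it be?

Z_qwt ≈ 120 Ω; length ≈ 3.07 cm

Z_qwt = √(Z_0·R_L) = √(50 × 288) = √14400
λ = 0.83·c/f = 0.123 m, so l = λ/4 = 0.0307 m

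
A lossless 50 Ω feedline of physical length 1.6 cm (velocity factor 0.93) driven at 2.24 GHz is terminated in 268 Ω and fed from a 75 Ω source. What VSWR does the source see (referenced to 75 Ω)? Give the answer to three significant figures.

VSWR ≈ 5.93

λ = v/f = 0.93·c / 2.24 GHz = 0.125 m
βl = 2π·l/λ = 2π × 0.128 = 46.2°
tan(βl) = 1.04
Z_in = Z_0·(Z_L + jZ_0·tanβl)/(Z_0 + jZ_L·tanβl) = 17.3 − j44.8 Ω
Γ_s = (Z_in − Z_s)/(Z_in + Z_s) = (-57.7 − j44.8)/(92.3 − j44.8), |Γ_s| = 0.712
VSWR = (1 + |Γ_s|)/(1 − |Γ_s|)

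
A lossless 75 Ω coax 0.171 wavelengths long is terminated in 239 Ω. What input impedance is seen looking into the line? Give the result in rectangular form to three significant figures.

Z_in ≈ 29.6 − j35.6 Ω

βl = 2π × 0.171 = 61.6°
tan(βl) = tan(61.6°) = 1.85
Z_in = Z_0·(Z_L + jZ_0·tanβl)/(Z_0 + jZ_L·tanβl)
     = 75·(239 + j138)/(75 + j441)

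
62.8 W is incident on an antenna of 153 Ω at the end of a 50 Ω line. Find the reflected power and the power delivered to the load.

Γ = (153 − 50)/(153 + 50) = 0.507
|Γ|² = 0.257
P_refl = |Γ|²·P_inc = 16.2 W, P_del = (1 − |Γ|²)·P_inc = 46.6 W

P_reflected ≈ 16.2 W; P_delivered ≈ 46.6 W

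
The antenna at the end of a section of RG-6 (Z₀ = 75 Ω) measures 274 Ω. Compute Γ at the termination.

Γ = (Z_L − Z_0)/(Z_L + Z_0) = (274 − 75)/(274 + 75) = 199/349

Γ = 0.57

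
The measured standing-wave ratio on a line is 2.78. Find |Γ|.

|Γ| = (S − 1)/(S + 1) = (2.78 − 1)/(2.78 + 1) = 1.78/3.78

|Γ| ≈ 0.471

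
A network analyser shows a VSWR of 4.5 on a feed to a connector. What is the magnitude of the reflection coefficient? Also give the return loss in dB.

|Γ| ≈ 0.636; return loss ≈ 3.93 dB

|Γ| = (S − 1)/(S + 1) = (4.5 − 1)/(4.5 + 1) = 3.5/5.5
RL = −20·log₁₀|Γ| = −20·log₁₀(0.636)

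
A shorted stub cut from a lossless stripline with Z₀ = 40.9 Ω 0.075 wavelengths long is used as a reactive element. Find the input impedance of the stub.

Z_in ≈ +j20.8 Ω

βl = 2π × 0.075 = 27°
tan(βl) = 0.51
For a shorted stub, Z_in = jZ_0·tan(βl)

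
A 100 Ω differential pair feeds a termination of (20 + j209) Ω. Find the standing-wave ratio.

Γ = (Z_L − Z_0)/(Z_L + Z_0) = (-80 + j209)/(120 + j209)
|Γ| = 224/241 = 0.929
VSWR = (1 + |Γ|)/(1 − |Γ|) = 1.93/0.0714

VSWR ≈ 27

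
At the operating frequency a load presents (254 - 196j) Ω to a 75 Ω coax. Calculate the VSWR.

Γ = (Z_L − Z_0)/(Z_L + Z_0) = (179 − j196)/(329 − j196)
|Γ| = 265/383 = 0.693
VSWR = (1 + |Γ|)/(1 − |Γ|) = 1.69/0.307

VSWR ≈ 5.52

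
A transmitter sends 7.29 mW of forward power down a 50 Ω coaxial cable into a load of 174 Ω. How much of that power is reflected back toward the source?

P_reflected ≈ 2.23 mW

Γ = (174 − 50)/(174 + 50) = 0.554
|Γ|² = 0.306
P_refl = |Γ|²·P_inc = 2.23 mW, P_del = (1 − |Γ|²)·P_inc = 5.06 mW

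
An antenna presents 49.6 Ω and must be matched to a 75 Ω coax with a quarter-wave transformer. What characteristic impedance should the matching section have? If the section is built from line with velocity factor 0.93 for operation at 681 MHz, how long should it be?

Z_qwt ≈ 61 Ω; length ≈ 10.2 cm

Z_qwt = √(Z_0·R_L) = √(75 × 49.6) = √3720
λ = 0.93·c/f = 0.41 m, so l = λ/4 = 0.102 m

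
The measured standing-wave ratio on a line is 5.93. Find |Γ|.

|Γ| ≈ 0.711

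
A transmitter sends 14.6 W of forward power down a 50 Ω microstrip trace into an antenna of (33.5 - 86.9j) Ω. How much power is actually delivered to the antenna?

|Γ| = |(-16.5 − j86.9)/(83.5 − j86.9)| = 0.734
|Γ|² = 0.539
P_refl = |Γ|²·P_inc = 7.86 W, P_del = (1 − |Γ|²)·P_inc = 6.74 W

P_delivered ≈ 6.74 W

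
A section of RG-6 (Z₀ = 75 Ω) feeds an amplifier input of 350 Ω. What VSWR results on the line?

VSWR ≈ 4.67

For a purely resistive load, VSWR = R_L/Z_0 or Z_0/R_L (whichever > 1) = 350/75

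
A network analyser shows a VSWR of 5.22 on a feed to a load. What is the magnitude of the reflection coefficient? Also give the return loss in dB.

|Γ| = (S − 1)/(S + 1) = (5.22 − 1)/(5.22 + 1) = 4.22/6.22
RL = −20·log₁₀|Γ| = −20·log₁₀(0.678)

|Γ| ≈ 0.678; return loss ≈ 3.37 dB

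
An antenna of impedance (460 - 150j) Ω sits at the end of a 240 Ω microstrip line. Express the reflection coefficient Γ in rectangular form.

Γ = (Z_L − Z_0)/(Z_L + Z_0) = (220 − j150)/(700 − j150)

Γ ≈ 0.344 − j0.14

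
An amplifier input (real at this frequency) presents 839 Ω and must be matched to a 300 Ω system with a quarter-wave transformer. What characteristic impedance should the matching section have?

Z_qwt = √(Z_0·R_L) = √(300 × 839) = √251700

Z_qwt ≈ 502 Ω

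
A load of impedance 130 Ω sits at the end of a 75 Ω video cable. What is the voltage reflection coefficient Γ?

Γ = (Z_L − Z_0)/(Z_L + Z_0) = (130 − 75)/(130 + 75) = 55/205

Γ = 0.268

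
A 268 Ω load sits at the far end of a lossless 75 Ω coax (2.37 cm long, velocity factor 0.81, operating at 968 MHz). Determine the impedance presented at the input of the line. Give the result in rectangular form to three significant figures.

λ = v/f = 0.81·c / 968 MHz = 0.251 m
βl = 2π·l/λ = 2π × 0.0944 = 34°
tan(βl) = tan(34°) = 0.674
Z_in = Z_0·(Z_L + jZ_0·tanβl)/(Z_0 + jZ_L·tanβl)
     = 75·(268 + j50.6)/(75 + j181)

Z_in ≈ 57.3 − j87.5 Ω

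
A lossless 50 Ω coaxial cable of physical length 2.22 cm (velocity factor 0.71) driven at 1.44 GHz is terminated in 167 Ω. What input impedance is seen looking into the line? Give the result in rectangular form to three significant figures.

λ = v/f = 0.71·c / 1.44 GHz = 0.148 m
βl = 2π·l/λ = 2π × 0.15 = 54°
tan(βl) = tan(54°) = 1.38
Z_in = Z_0·(Z_L + jZ_0·tanβl)/(Z_0 + jZ_L·tanβl)
     = 50·(167 + j68.9)/(50 + j230)

Z_in ≈ 21.8 − j31.5 Ω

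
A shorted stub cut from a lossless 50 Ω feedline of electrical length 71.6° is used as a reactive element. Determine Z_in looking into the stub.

Z_in ≈ +j150 Ω

tan(βl) = 3.01
For a shorted stub, Z_in = jZ_0·tan(βl)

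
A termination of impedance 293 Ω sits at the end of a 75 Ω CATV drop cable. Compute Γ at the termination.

Γ = (Z_L − Z_0)/(Z_L + Z_0) = (293 − 75)/(293 + 75) = 218/368

Γ = 0.592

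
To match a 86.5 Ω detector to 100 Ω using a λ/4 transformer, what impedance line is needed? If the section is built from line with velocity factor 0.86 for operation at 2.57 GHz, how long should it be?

Z_qwt = √(Z_0·R_L) = √(100 × 86.5) = √8650
λ = 0.86·c/f = 0.1 m, so l = λ/4 = 0.0251 m

Z_qwt ≈ 93 Ω; length ≈ 2.51 cm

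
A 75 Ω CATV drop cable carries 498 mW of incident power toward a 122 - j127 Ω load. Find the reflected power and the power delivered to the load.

|Γ| = |(47 − j127)/(197 − j127)| = 0.578
|Γ|² = 0.334
P_refl = |Γ|²·P_inc = 166 mW, P_del = (1 − |Γ|²)·P_inc = 332 mW

P_reflected ≈ 166 mW; P_delivered ≈ 332 mW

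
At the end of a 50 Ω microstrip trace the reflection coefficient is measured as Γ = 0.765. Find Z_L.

Z_L = Z_0·(1 + Γ)/(1 − Γ) = 50·(1.77)/(0.235)

Z_L ≈ 376 Ω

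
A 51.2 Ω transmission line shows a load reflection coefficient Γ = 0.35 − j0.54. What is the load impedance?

Z_L = Z_0·(1 + Γ)/(1 − Γ) = 51.2·(1.35 − j0.54)/(0.65 + j0.54)

Z_L ≈ 42 − j77.4 Ω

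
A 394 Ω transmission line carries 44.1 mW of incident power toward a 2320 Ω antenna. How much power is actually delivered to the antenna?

Γ = (2320 − 394)/(2320 + 394) = 0.71
|Γ|² = 0.504
P_refl = |Γ|²·P_inc = 22.2 mW, P_del = (1 − |Γ|²)·P_inc = 21.9 mW

P_delivered ≈ 21.9 mW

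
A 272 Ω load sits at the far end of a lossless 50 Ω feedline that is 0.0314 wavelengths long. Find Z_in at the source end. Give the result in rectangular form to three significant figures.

βl = 2π × 0.0314 = 11.3°
tan(βl) = tan(11.3°) = 0.2
Z_in = Z_0·(Z_L + jZ_0·tanβl)/(Z_0 + jZ_L·tanβl)
     = 50·(272 + j9.99)/(50 + j54.4)

Z_in ≈ 130 − j131 Ω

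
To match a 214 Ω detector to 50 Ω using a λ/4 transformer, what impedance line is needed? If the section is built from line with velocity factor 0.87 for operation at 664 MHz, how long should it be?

Z_qwt ≈ 103 Ω; length ≈ 9.83 cm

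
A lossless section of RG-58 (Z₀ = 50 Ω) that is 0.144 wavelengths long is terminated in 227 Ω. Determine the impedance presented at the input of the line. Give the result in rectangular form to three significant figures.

Z_in ≈ 17.3 − j36.3 Ω

βl = 2π × 0.144 = 51.8°
tan(βl) = tan(51.8°) = 1.27
Z_in = Z_0·(Z_L + jZ_0·tanβl)/(Z_0 + jZ_L·tanβl)
     = 50·(227 + j63.6)/(50 + j289)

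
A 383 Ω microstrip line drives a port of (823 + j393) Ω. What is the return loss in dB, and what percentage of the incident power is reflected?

RL ≈ 6.65 dB; 21.6% of incident power reflected

Γ = (440 + j393)/(1206 + j393), |Γ| = 0.465
RL = −20·log₁₀(0.465) = 6.65 dB
P_refl/P_inc = |Γ|² = 0.216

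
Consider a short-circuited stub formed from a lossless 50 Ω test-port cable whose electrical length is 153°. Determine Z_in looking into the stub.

Z_in ≈ −j25.5 Ω

tan(βl) = -0.51
For a short-circuited stub, Z_in = jZ_0·tan(βl)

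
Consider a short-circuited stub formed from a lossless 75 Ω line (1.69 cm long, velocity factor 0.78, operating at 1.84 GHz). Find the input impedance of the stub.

Z_in ≈ +j82.8 Ω

λ = v/f = 0.78·c / 1.84 GHz = 0.127 m
βl = 2π·l/λ = 2π × 0.133 = 47.8°
tan(βl) = 1.1
For a short-circuited stub, Z_in = jZ_0·tan(βl)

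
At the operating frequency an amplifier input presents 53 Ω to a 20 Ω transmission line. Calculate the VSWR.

VSWR ≈ 2.65

For a purely resistive load, VSWR = R_L/Z_0 or Z_0/R_L (whichever > 1) = 53/20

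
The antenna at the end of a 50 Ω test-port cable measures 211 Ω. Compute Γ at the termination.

Γ = 0.617

Γ = (Z_L − Z_0)/(Z_L + Z_0) = (211 − 50)/(211 + 50) = 161/261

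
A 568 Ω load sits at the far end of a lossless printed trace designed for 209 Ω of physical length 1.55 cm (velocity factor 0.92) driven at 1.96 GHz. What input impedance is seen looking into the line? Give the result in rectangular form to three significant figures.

Z_in ≈ 158 − j182 Ω

λ = v/f = 0.92·c / 1.96 GHz = 0.141 m
βl = 2π·l/λ = 2π × 0.11 = 39.6°
tan(βl) = tan(39.6°) = 0.828
Z_in = Z_0·(Z_L + jZ_0·tanβl)/(Z_0 + jZ_L·tanβl)
     = 209·(568 + j173)/(209 + j470)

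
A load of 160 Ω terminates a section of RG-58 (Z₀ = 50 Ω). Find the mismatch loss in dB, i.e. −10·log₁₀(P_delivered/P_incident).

Γ = (160 − 50)/(160 + 50) = 0.524
|Γ|² = 0.274, so P_del/P_inc = 1 − |Γ|² = 0.726
ML = −10·log₁₀(1 − |Γ|²)

mismatch loss ≈ 1.39 dB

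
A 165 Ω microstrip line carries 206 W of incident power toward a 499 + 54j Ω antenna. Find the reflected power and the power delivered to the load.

P_reflected ≈ 53.1 W; P_delivered ≈ 153 W

|Γ| = |(334 + j54)/(664 + j54)| = 0.508
|Γ|² = 0.258
P_refl = |Γ|²·P_inc = 53.1 W, P_del = (1 − |Γ|²)·P_inc = 153 W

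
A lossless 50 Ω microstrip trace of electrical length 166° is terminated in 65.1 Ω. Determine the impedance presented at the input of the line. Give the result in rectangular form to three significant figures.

tan(βl) = tan(166°) = -0.249
Z_in = Z_0·(Z_L + jZ_0·tanβl)/(Z_0 + jZ_L·tanβl)
     = 50·(65.1 − j12.5)/(50 − j16.2)

Z_in ≈ 62.6 + j7.84 Ω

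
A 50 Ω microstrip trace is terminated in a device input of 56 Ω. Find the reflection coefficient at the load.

Γ = (Z_L − Z_0)/(Z_L + Z_0) = (56 − 50)/(56 + 50) = 6/106

Γ = 0.0566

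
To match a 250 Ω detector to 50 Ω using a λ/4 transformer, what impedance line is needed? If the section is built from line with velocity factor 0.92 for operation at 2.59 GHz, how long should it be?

Z_qwt ≈ 112 Ω; length ≈ 2.66 cm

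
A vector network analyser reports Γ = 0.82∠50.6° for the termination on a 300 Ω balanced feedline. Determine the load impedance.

Z_L ≈ 156 + j602 Ω

Z_L = Z_0·(1 + Γ)/(1 − Γ) = 300·(1.52 + j0.634)/(0.48 − j0.634)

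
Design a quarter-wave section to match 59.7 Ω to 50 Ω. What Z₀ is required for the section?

Z_qwt = √(Z_0·R_L) = √(50 × 59.7) = √2985

Z_qwt ≈ 54.6 Ω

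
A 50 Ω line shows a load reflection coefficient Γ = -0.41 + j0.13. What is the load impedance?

Z_L ≈ 20.3 + j6.48 Ω

Z_L = Z_0·(1 + Γ)/(1 − Γ) = 50·(0.59 + j0.13)/(1.41 − j0.13)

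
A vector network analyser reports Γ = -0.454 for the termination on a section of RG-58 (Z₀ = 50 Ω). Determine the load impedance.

Z_L ≈ 18.8 Ω

Z_L = Z_0·(1 + Γ)/(1 − Γ) = 50·(0.546)/(1.45)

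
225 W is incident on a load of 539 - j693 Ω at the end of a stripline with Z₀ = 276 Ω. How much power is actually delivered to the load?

|Γ| = |(263 − j693)/(815 − j693)| = 0.693
|Γ|² = 0.48
P_refl = |Γ|²·P_inc = 108 W, P_del = (1 − |Γ|²)·P_inc = 117 W

P_delivered ≈ 117 W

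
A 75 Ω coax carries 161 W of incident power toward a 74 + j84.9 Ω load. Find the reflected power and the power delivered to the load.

|Γ| = |(-1 + j84.9)/(149 + j84.9)| = 0.495
|Γ|² = 0.245
P_refl = |Γ|²·P_inc = 39.5 W, P_del = (1 − |Γ|²)·P_inc = 122 W

P_reflected ≈ 39.5 W; P_delivered ≈ 122 W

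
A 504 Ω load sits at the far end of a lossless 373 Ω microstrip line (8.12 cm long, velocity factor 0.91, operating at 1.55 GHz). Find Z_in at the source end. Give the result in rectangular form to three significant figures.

λ = v/f = 0.91·c / 1.55 GHz = 0.176 m
βl = 2π·l/λ = 2π × 0.461 = 166°
tan(βl) = tan(166°) = -0.25
Z_in = Z_0·(Z_L + jZ_0·tanβl)/(Z_0 + jZ_L·tanβl)
     = 373·(504 − j93.2)/(373 − j126)

Z_in ≈ 481 + j69.1 Ω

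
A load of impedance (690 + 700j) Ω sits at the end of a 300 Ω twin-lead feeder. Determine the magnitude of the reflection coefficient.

Γ = (Z_L − Z_0)/(Z_L + Z_0) = (390 + j700)/(990 + j700)
|Γ| = 801/1210

|Γ| ≈ 0.661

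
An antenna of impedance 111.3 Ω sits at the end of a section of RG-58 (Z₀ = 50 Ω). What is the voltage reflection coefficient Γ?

Γ = 0.38

Γ = (Z_L − Z_0)/(Z_L + Z_0) = (111.3 − 50)/(111.3 + 50) = 61.3/161.3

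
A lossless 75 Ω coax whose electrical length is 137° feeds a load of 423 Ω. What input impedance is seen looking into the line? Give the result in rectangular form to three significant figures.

tan(βl) = tan(137°) = -0.933
Z_in = Z_0·(Z_L + jZ_0·tanβl)/(Z_0 + jZ_L·tanβl)
     = 75·(423 − j69.9)/(75 − j394)

Z_in ≈ 27.6 + j75.2 Ω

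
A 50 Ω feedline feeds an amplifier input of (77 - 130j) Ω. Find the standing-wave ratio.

Γ = (Z_L − Z_0)/(Z_L + Z_0) = (27 − j130)/(127 − j130)
|Γ| = 133/182 = 0.731
VSWR = (1 + |Γ|)/(1 − |Γ|) = 1.73/0.269

VSWR ≈ 6.42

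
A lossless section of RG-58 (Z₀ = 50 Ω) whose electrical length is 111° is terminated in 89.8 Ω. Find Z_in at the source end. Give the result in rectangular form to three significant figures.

tan(βl) = tan(111°) = -2.61
Z_in = Z_0·(Z_L + jZ_0·tanβl)/(Z_0 + jZ_L·tanβl)
     = 50·(89.8 − j130)/(50 − j234)

Z_in ≈ 30.5 + j12.7 Ω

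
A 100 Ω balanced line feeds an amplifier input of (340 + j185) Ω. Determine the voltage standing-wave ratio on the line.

VSWR ≈ 4.48

Γ = (Z_L − Z_0)/(Z_L + Z_0) = (240 + j185)/(440 + j185)
|Γ| = 303/477 = 0.635
VSWR = (1 + |Γ|)/(1 − |Γ|) = 1.63/0.365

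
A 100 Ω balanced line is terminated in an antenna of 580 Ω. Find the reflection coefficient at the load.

Γ = 0.706

Γ = (Z_L − Z_0)/(Z_L + Z_0) = (580 − 100)/(580 + 100) = 480/680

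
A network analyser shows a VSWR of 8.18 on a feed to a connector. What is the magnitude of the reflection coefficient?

|Γ| ≈ 0.782

|Γ| = (S − 1)/(S + 1) = (8.18 − 1)/(8.18 + 1) = 7.18/9.18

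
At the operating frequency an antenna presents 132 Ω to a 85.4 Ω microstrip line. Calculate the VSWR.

Γ = (132 − 85.4)/(132 + 85.4) = 0.214
VSWR = (1 + 0.214)/(1 − 0.214)

VSWR ≈ 1.55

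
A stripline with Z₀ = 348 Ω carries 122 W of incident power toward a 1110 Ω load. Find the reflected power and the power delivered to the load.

Γ = (1110 − 348)/(1110 + 348) = 0.523
|Γ|² = 0.273
P_refl = |Γ|²·P_inc = 33.3 W, P_del = (1 − |Γ|²)·P_inc = 88.7 W

P_reflected ≈ 33.3 W; P_delivered ≈ 88.7 W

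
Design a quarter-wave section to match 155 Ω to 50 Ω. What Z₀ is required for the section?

Z_qwt ≈ 88 Ω

Z_qwt = √(Z_0·R_L) = √(50 × 155) = √7750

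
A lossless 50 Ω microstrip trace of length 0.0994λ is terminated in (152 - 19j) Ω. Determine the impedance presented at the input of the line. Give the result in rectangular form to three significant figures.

βl = 2π × 0.0994 = 35.8°
tan(βl) = tan(35.8°) = 0.721
Z_in = Z_0·(Z_L + jZ_0·tanβl)/(Z_0 + jZ_L·tanβl)
     = 50·(152 + j17)/(63.7 + j110)

Z_in ≈ 36 − j48.5 Ω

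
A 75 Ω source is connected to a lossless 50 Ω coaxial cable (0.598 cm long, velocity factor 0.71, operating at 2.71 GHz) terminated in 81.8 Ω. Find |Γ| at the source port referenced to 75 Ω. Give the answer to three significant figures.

|Γ| ≈ 0.212

λ = v/f = 0.71·c / 2.71 GHz = 0.0786 m
βl = 2π·l/λ = 2π × 0.0761 = 27.4°
tan(βl) = 0.518
Z_in = Z_0·(Z_L + jZ_0·tanβl)/(Z_0 + jZ_L·tanβl) = 60.4 − j25.3 Ω
Γ_s = (Z_in − Z_s)/(Z_in + Z_s) = (-14.6 − j25.3)/(135 − j25.3), |Γ_s| = 0.212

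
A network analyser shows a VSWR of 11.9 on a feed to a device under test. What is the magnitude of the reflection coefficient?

|Γ| ≈ 0.845

|Γ| = (S − 1)/(S + 1) = (11.9 − 1)/(11.9 + 1) = 10.9/12.9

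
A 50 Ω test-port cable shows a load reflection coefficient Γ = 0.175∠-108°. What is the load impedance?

Z_L = Z_0·(1 + Γ)/(1 − Γ) = 50·(0.946 − j0.166)/(1.05 + j0.166)

Z_L ≈ 42.6 − j14.6 Ω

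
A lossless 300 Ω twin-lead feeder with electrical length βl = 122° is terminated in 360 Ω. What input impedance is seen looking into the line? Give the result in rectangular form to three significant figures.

Z_in ≈ 273 + j45.1 Ω

tan(βl) = tan(122°) = -1.6
Z_in = Z_0·(Z_L + jZ_0·tanβl)/(Z_0 + jZ_L·tanβl)
     = 300·(360 − j480)/(300 − j576)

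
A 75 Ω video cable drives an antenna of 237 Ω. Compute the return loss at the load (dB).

RL ≈ 5.69 dB

Γ = (237 − 75)/(237 + 75) = 0.519
RL = −20·log₁₀|Γ| = −20·log₁₀(0.519)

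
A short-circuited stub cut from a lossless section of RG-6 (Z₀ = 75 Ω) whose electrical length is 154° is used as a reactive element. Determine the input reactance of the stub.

tan(βl) = -0.488
For a short-circuited stub, Z_in = jZ_0·tan(βl)

X_in ≈ -36.6 Ω (capacitive)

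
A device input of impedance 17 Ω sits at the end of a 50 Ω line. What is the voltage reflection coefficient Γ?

Γ = -0.493

Γ = (Z_L − Z_0)/(Z_L + Z_0) = (17 − 50)/(17 + 50) = -33/67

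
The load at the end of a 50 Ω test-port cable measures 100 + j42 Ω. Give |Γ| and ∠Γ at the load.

Γ = (Z_L − Z_0)/(Z_L + Z_0) = (50 + j42)/(150 + j42)
|Γ| = 65.3/156 = 0.419

Γ ≈ 0.419 ∠ 24.4°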